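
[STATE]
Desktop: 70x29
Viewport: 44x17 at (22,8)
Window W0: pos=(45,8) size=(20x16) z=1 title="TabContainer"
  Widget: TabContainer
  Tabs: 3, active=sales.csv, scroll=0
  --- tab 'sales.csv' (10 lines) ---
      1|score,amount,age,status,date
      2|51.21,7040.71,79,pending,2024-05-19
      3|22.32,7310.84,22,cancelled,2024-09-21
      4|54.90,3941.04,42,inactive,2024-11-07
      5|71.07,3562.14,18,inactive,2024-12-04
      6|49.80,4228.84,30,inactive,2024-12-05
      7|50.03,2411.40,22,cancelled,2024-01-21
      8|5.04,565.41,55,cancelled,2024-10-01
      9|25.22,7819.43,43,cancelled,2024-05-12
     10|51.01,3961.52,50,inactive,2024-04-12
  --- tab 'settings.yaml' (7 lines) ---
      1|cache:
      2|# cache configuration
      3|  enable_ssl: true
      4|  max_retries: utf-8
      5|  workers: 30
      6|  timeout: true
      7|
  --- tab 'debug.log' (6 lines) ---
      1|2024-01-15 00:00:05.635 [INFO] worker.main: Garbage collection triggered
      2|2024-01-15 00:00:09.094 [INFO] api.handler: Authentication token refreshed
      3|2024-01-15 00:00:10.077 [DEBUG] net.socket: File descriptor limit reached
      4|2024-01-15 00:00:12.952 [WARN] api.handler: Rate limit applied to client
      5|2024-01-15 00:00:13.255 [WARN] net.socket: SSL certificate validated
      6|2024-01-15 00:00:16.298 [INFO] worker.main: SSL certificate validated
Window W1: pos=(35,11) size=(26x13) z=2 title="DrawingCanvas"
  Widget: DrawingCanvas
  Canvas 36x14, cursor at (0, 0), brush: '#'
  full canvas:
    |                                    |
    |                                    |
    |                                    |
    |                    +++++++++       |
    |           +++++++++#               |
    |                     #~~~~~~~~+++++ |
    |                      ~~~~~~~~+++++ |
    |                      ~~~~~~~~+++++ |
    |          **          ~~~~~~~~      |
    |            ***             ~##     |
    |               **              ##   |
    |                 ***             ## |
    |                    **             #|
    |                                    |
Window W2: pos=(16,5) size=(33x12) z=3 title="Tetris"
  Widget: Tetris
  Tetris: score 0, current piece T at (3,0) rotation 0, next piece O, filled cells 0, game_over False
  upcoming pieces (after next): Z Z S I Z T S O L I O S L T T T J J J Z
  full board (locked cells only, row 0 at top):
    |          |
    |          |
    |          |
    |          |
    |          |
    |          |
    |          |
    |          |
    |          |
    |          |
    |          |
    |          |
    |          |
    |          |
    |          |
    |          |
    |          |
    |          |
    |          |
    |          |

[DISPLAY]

     │Next:               ┃━━━━━━━━━━━━━━━┓ 
     │▓▓                  ┃bContainer     ┃ 
     │▓▓                  ┃───────────────┨ 
     │                    ┃━━━━━━━━━━━┓tti┃ 
     │                    ┃s          ┃───┃ 
     │                    ┃───────────┨e,s┃ 
     │Score:              ┃           ┃9,p┃ 
     │0                   ┃           ┃2,c┃ 
━━━━━━━━━━━━━━━━━━━━━━━━━━┛           ┃2,i┃ 
             ┃                    ++++┃8,i┃ 
             ┃           +++++++++#   ┃0,i┃ 
             ┃                     #~~┃2,c┃ 
             ┃                      ~~┃can┃ 
             ┃                      ~~┃3,c┃ 
             ┃          **          ~~┃0,i┃ 
             ┗━━━━━━━━━━━━━━━━━━━━━━━━┛━━━┛ 
                                            


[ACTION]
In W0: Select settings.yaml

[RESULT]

     │Next:               ┃━━━━━━━━━━━━━━━┓ 
     │▓▓                  ┃bContainer     ┃ 
     │▓▓                  ┃───────────────┨ 
     │                    ┃━━━━━━━━━━━┓tti┃ 
     │                    ┃s          ┃───┃ 
     │                    ┃───────────┨   ┃ 
     │Score:              ┃           ┃rat┃ 
     │0                   ┃           ┃rue┃ 
━━━━━━━━━━━━━━━━━━━━━━━━━━┛           ┃utf┃ 
             ┃                    ++++┃   ┃ 
             ┃           +++++++++#   ┃   ┃ 
             ┃                     #~~┃   ┃ 
             ┃                      ~~┃   ┃ 
             ┃                      ~~┃   ┃ 
             ┃          **          ~~┃   ┃ 
             ┗━━━━━━━━━━━━━━━━━━━━━━━━┛━━━┛ 
                                            


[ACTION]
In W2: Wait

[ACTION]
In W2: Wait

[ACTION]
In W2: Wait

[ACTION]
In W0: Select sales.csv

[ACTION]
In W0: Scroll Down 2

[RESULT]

     │Next:               ┃━━━━━━━━━━━━━━━┓ 
     │▓▓                  ┃bContainer     ┃ 
     │▓▓                  ┃───────────────┨ 
     │                    ┃━━━━━━━━━━━┓tti┃ 
     │                    ┃s          ┃───┃ 
     │                    ┃───────────┨2,c┃ 
     │Score:              ┃           ┃2,i┃ 
     │0                   ┃           ┃8,i┃ 
━━━━━━━━━━━━━━━━━━━━━━━━━━┛           ┃0,i┃ 
             ┃                    ++++┃2,c┃ 
             ┃           +++++++++#   ┃can┃ 
             ┃                     #~~┃3,c┃ 
             ┃                      ~~┃0,i┃ 
             ┃                      ~~┃   ┃ 
             ┃          **          ~~┃   ┃ 
             ┗━━━━━━━━━━━━━━━━━━━━━━━━┛━━━┛ 
                                            


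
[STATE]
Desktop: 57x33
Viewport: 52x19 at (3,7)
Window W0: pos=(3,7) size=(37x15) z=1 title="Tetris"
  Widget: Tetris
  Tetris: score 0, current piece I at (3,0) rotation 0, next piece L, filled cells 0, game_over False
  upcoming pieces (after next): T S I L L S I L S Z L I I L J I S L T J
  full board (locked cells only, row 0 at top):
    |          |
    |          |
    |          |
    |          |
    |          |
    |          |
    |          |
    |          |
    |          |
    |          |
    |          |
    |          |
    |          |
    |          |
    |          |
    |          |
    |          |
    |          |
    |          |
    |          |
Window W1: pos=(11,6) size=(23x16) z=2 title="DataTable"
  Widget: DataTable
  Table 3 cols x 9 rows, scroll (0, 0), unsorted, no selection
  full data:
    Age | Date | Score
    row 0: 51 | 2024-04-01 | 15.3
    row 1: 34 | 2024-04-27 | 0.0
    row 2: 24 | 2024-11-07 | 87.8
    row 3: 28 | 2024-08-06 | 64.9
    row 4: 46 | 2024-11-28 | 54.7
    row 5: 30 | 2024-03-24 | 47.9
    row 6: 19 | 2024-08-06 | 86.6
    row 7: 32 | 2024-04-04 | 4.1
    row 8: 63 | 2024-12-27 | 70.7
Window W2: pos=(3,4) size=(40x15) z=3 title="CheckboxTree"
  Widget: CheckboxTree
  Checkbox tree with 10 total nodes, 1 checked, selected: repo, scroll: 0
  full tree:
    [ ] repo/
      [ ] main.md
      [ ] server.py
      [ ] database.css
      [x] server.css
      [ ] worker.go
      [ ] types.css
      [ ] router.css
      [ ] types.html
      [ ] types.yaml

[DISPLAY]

┃>[-] repo/                            ┃            
┃   [ ] main.md                        ┃            
┃   [ ] server.py                      ┃            
┃   [ ] database.css                   ┃            
┃   [x] server.css                     ┃            
┃   [ ] worker.go                      ┃            
┃   [ ] types.css                      ┃            
┃   [ ] router.css                     ┃            
┃   [ ] types.html                     ┃            
┃   [ ] types.yaml                     ┃            
┃                                      ┃            
┗━━━━━━━━━━━━━━━━━━━━━━━━━━━━━━━━━━━━━━┛            
┃       ┃63 │2024-12-27│70.7  ┃     ┃               
┃       ┃                     ┃     ┃               
┗━━━━━━━┗━━━━━━━━━━━━━━━━━━━━━┛━━━━━┛               
                                                    
                                                    
                                                    
                                                    


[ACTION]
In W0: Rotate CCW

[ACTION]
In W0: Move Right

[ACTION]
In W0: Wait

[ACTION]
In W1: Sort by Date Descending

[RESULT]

┃>[-] repo/                            ┃            
┃   [ ] main.md                        ┃            
┃   [ ] server.py                      ┃            
┃   [ ] database.css                   ┃            
┃   [x] server.css                     ┃            
┃   [ ] worker.go                      ┃            
┃   [ ] types.css                      ┃            
┃   [ ] router.css                     ┃            
┃   [ ] types.html                     ┃            
┃   [ ] types.yaml                     ┃            
┃                                      ┃            
┗━━━━━━━━━━━━━━━━━━━━━━━━━━━━━━━━━━━━━━┛            
┃       ┃30 │2024-03-24│47.9  ┃     ┃               
┃       ┃                     ┃     ┃               
┗━━━━━━━┗━━━━━━━━━━━━━━━━━━━━━┛━━━━━┛               
                                                    
                                                    
                                                    
                                                    


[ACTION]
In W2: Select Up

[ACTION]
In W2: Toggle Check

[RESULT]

┃>[x] repo/                            ┃            
┃   [x] main.md                        ┃            
┃   [x] server.py                      ┃            
┃   [x] database.css                   ┃            
┃   [x] server.css                     ┃            
┃   [x] worker.go                      ┃            
┃   [x] types.css                      ┃            
┃   [x] router.css                     ┃            
┃   [x] types.html                     ┃            
┃   [x] types.yaml                     ┃            
┃                                      ┃            
┗━━━━━━━━━━━━━━━━━━━━━━━━━━━━━━━━━━━━━━┛            
┃       ┃30 │2024-03-24│47.9  ┃     ┃               
┃       ┃                     ┃     ┃               
┗━━━━━━━┗━━━━━━━━━━━━━━━━━━━━━┛━━━━━┛               
                                                    
                                                    
                                                    
                                                    


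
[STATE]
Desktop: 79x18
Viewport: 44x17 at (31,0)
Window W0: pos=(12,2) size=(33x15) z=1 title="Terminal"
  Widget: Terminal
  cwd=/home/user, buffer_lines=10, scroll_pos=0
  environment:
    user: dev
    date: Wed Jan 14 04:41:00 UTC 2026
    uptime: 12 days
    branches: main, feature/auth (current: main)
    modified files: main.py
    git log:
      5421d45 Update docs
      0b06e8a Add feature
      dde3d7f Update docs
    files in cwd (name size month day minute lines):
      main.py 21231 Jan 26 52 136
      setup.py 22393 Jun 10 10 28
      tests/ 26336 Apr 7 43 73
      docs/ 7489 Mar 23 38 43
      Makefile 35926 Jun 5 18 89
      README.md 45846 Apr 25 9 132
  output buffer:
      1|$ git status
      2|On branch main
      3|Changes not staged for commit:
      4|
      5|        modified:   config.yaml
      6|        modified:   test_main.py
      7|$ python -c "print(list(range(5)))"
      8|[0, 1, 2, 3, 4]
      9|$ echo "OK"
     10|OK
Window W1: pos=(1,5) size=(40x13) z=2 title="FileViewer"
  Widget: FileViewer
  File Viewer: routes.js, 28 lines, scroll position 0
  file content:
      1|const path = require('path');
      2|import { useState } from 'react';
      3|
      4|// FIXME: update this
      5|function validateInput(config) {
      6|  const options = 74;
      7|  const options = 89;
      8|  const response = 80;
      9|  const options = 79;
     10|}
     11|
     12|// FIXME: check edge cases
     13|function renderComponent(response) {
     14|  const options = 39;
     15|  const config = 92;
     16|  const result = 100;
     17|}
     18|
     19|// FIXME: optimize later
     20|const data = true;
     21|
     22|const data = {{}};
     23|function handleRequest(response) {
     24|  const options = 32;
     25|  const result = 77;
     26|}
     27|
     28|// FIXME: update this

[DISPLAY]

                                            
                                            
━━━━━━━━━━━━━┓                              
             ┃                              
─────────────┨                              
━━━━━━━━━┓   ┃                              
         ┃   ┃                              
─────────┨t: ┃                              
        ▲┃   ┃                              
ct';    █┃aml┃                              
        ░┃n.p┃                              
        ░┃e(5┃                              
) {     ░┃   ┃                              
        ░┃   ┃                              
        ░┃   ┃                              
        ░┃   ┃                              
        ▼┃━━━┛                              


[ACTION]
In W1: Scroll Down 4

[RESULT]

                                            
                                            
━━━━━━━━━━━━━┓                              
             ┃                              
─────────────┨                              
━━━━━━━━━┓   ┃                              
         ┃   ┃                              
─────────┨t: ┃                              
) {     ▲┃   ┃                              
        ░┃aml┃                              
        █┃n.p┃                              
        ░┃e(5┃                              
        ░┃   ┃                              
        ░┃   ┃                              
        ░┃   ┃                              
        ░┃   ┃                              
onse) { ▼┃━━━┛                              


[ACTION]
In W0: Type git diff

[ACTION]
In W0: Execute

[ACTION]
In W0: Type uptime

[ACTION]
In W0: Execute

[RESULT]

                                            
                                            
━━━━━━━━━━━━━┓                              
             ┃                              
─────────────┨                              
━━━━━━━━━┓   ┃                              
         ┃   ┃                              
─────────┨py ┃                              
) {     ▲┃   ┃                              
        ░┃   ┃                              
        █┃   ┃                              
        ░┃   ┃                              
        ░┃   ┃                              
        ░┃   ┃                              
        ░┃   ┃                              
        ░┃   ┃                              
onse) { ▼┃━━━┛                              


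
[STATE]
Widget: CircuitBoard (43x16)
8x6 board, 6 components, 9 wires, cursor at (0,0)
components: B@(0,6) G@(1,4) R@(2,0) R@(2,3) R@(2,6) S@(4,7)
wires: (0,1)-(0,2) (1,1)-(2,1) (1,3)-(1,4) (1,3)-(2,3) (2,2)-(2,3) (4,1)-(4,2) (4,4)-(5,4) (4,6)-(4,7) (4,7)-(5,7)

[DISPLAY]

   0 1 2 3 4 5 6 7                         
0  [.]  · ─ ·               B              
                                           
1       ·       · ─ G                      
        │       │                          
2   R   ·   · ─ R           R              
                                           
3                                          
                                           
4       · ─ ·       ·       · ─ S          
                    │           │          
5                   ·           ·          
Cursor: (0,0)                              
                                           
                                           
                                           


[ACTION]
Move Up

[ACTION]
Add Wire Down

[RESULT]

   0 1 2 3 4 5 6 7                         
0  [.]  · ─ ·               B              
    │                                      
1   ·   ·       · ─ G                      
        │       │                          
2   R   ·   · ─ R           R              
                                           
3                                          
                                           
4       · ─ ·       ·       · ─ S          
                    │           │          
5                   ·           ·          
Cursor: (0,0)                              
                                           
                                           
                                           


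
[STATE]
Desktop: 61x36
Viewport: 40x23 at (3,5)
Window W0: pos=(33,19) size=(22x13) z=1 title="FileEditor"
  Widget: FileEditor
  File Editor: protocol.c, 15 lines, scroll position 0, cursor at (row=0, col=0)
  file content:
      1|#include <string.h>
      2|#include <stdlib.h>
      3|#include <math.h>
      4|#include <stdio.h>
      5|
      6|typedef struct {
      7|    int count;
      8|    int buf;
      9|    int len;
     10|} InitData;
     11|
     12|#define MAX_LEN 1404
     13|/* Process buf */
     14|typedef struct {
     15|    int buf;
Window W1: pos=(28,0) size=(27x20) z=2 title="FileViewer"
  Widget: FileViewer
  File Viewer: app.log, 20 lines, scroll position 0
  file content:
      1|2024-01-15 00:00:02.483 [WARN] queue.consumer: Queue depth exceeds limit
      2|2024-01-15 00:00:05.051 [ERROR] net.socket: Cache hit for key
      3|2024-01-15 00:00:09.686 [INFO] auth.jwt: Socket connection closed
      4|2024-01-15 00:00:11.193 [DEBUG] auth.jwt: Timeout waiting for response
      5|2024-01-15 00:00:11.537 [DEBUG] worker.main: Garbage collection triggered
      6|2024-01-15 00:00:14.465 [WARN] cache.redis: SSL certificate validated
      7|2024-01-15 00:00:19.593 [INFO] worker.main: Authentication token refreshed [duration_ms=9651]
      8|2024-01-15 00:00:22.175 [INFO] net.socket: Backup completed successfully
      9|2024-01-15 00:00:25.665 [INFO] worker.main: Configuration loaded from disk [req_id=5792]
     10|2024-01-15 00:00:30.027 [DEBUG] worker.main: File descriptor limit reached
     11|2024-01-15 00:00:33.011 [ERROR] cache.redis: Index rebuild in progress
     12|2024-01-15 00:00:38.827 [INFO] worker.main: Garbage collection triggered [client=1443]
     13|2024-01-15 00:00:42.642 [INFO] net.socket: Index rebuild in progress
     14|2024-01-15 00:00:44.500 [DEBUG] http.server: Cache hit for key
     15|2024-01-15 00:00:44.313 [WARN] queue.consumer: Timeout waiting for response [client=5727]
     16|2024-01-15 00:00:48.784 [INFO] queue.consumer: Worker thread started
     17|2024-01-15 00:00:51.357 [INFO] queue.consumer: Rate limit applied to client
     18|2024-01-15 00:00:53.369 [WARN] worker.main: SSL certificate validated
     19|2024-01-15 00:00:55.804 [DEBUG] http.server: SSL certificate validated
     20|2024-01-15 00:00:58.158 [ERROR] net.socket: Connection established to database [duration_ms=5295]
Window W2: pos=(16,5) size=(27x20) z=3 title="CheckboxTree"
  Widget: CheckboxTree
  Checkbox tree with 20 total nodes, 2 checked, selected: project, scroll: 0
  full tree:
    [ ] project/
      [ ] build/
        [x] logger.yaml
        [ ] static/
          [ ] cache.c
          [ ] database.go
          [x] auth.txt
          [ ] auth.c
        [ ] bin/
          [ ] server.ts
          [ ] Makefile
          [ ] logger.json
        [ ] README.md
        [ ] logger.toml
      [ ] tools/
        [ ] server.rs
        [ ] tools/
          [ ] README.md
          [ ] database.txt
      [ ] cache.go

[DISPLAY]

             ┏━━━━━━━━━━━━━━━━━━━━━━━━━┓
             ┃ CheckboxTree            ┃
             ┠─────────────────────────┨
             ┃>[-] project/            ┃
             ┃   [-] build/            ┃
             ┃     [x] logger.yaml     ┃
             ┃     [-] static/         ┃
             ┃       [ ] cache.c       ┃
             ┃       [ ] database.go   ┃
             ┃       [x] auth.txt      ┃
             ┃       [ ] auth.c        ┃
             ┃     [ ] bin/            ┃
             ┃       [ ] server.ts     ┃
             ┃       [ ] Makefile      ┃
             ┃       [ ] logger.json   ┃
             ┃     [ ] README.md       ┃
             ┃     [ ] logger.toml     ┃
             ┃   [ ] tools/            ┃
             ┃     [ ] server.rs       ┃
             ┗━━━━━━━━━━━━━━━━━━━━━━━━━┛
                              ┃#include 
                              ┃         
                              ┃typedef s


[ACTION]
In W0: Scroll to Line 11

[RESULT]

             ┏━━━━━━━━━━━━━━━━━━━━━━━━━┓
             ┃ CheckboxTree            ┃
             ┠─────────────────────────┨
             ┃>[-] project/            ┃
             ┃   [-] build/            ┃
             ┃     [x] logger.yaml     ┃
             ┃     [-] static/         ┃
             ┃       [ ] cache.c       ┃
             ┃       [ ] database.go   ┃
             ┃       [x] auth.txt      ┃
             ┃       [ ] auth.c        ┃
             ┃     [ ] bin/            ┃
             ┃       [ ] server.ts     ┃
             ┃       [ ] Makefile      ┃
             ┃       [ ] logger.json   ┃
             ┃     [ ] README.md       ┃
             ┃     [ ] logger.toml     ┃
             ┃   [ ] tools/            ┃
             ┃     [ ] server.rs       ┃
             ┗━━━━━━━━━━━━━━━━━━━━━━━━━┛
                              ┃} InitDat
                              ┃         
                              ┃#define M


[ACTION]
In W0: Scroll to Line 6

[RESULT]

             ┏━━━━━━━━━━━━━━━━━━━━━━━━━┓
             ┃ CheckboxTree            ┃
             ┠─────────────────────────┨
             ┃>[-] project/            ┃
             ┃   [-] build/            ┃
             ┃     [x] logger.yaml     ┃
             ┃     [-] static/         ┃
             ┃       [ ] cache.c       ┃
             ┃       [ ] database.go   ┃
             ┃       [x] auth.txt      ┃
             ┃       [ ] auth.c        ┃
             ┃     [ ] bin/            ┃
             ┃       [ ] server.ts     ┃
             ┃       [ ] Makefile      ┃
             ┃       [ ] logger.json   ┃
             ┃     [ ] README.md       ┃
             ┃     [ ] logger.toml     ┃
             ┃   [ ] tools/            ┃
             ┃     [ ] server.rs       ┃
             ┗━━━━━━━━━━━━━━━━━━━━━━━━━┛
                              ┃    int l
                              ┃} InitDat
                              ┃         


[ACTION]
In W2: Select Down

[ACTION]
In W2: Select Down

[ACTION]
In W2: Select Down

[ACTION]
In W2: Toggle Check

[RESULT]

             ┏━━━━━━━━━━━━━━━━━━━━━━━━━┓
             ┃ CheckboxTree            ┃
             ┠─────────────────────────┨
             ┃ [-] project/            ┃
             ┃   [-] build/            ┃
             ┃     [x] logger.yaml     ┃
             ┃>    [x] static/         ┃
             ┃       [x] cache.c       ┃
             ┃       [x] database.go   ┃
             ┃       [x] auth.txt      ┃
             ┃       [x] auth.c        ┃
             ┃     [ ] bin/            ┃
             ┃       [ ] server.ts     ┃
             ┃       [ ] Makefile      ┃
             ┃       [ ] logger.json   ┃
             ┃     [ ] README.md       ┃
             ┃     [ ] logger.toml     ┃
             ┃   [ ] tools/            ┃
             ┃     [ ] server.rs       ┃
             ┗━━━━━━━━━━━━━━━━━━━━━━━━━┛
                              ┃    int l
                              ┃} InitDat
                              ┃         


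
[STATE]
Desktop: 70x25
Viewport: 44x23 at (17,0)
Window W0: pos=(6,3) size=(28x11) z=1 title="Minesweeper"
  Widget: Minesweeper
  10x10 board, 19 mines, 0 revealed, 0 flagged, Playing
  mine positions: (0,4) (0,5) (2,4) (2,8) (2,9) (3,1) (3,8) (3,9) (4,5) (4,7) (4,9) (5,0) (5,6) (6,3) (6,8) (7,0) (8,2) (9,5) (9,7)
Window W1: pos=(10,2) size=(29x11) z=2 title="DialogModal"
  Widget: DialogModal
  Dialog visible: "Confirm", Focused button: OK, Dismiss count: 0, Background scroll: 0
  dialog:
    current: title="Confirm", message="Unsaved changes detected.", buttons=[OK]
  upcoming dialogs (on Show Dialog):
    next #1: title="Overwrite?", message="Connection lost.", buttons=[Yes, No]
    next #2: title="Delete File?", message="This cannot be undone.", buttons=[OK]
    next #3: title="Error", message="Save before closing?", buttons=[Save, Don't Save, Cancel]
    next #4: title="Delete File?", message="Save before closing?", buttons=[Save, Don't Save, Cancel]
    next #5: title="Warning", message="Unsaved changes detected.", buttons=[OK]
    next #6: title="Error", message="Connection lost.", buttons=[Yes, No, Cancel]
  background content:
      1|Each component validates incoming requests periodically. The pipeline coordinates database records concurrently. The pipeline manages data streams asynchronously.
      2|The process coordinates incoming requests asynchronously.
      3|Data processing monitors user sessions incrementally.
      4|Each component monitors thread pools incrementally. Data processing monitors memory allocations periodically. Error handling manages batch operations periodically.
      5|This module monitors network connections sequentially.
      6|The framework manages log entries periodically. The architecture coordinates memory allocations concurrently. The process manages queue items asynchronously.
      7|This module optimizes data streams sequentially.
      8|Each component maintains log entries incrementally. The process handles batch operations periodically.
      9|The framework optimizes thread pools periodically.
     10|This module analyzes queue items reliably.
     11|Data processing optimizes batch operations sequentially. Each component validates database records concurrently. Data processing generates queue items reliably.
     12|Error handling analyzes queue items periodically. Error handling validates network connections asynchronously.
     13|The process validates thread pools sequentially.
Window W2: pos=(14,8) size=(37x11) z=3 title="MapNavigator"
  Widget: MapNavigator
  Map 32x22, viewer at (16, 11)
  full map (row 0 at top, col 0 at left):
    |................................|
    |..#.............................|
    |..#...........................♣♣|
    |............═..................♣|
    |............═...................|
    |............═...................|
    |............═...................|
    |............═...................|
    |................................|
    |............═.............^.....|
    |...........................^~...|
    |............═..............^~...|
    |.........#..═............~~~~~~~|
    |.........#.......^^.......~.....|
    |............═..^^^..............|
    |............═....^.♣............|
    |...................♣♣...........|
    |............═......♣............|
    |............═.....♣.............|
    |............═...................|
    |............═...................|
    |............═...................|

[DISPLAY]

                                            
                                            
━━━━━━━━━━━━━━━━━━━━━┓                      
gModal               ┃                      
─────────────────────┨                      
omponent validates in┃                      
──────────────────┐nc┃                      
    Confirm       │us┃                      
━━━━━━━━━━━━━━━━━━━━━━━━━━━━━━━━━┓          
apNavigator                      ┃          
─────────────────────────────────┨          
...............................  ┃          
...........═.............^.....  ┃          
..........................^~...  ┃          
...........═...@..........^~...  ┃          
........#..═............~~~~~~~  ┃          
........#.......^^.......~.....  ┃          
...........═..^^^..............  ┃          
━━━━━━━━━━━━━━━━━━━━━━━━━━━━━━━━━┛          
                                            
                                            
                                            
                                            


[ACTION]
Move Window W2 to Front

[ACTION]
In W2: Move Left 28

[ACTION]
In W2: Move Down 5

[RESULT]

                                            
                                            
━━━━━━━━━━━━━━━━━━━━━┓                      
gModal               ┃                      
─────────────────────┨                      
omponent validates in┃                      
──────────────────┐nc┃                      
    Confirm       │us┃                      
━━━━━━━━━━━━━━━━━━━━━━━━━━━━━━━━━┓          
apNavigator                      ┃          
─────────────────────────────────┨          
               .........#.......^┃          
               ............═..^^^┃          
               ............═....^┃          
               @.................┃          
               ............═.....┃          
               ............═.....┃          
               ............═.....┃          
━━━━━━━━━━━━━━━━━━━━━━━━━━━━━━━━━┛          
                                            
                                            
                                            
                                            


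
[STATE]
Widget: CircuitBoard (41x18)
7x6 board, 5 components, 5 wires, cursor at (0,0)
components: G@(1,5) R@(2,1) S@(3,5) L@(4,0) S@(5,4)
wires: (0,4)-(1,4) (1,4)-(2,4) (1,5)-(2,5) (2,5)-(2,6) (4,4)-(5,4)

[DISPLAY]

   0 1 2 3 4 5 6                         
0  [.]              ·                    
                    │                    
1                   ·   G                
                    │   │                
2       R           ·   · ─ ·            
                                         
3                       S                
                                         
4   L               ·                    
                    │                    
5                   S                    
Cursor: (0,0)                            
                                         
                                         
                                         
                                         
                                         


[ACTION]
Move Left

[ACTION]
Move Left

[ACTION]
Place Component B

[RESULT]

   0 1 2 3 4 5 6                         
0  [B]              ·                    
                    │                    
1                   ·   G                
                    │   │                
2       R           ·   · ─ ·            
                                         
3                       S                
                                         
4   L               ·                    
                    │                    
5                   S                    
Cursor: (0,0)                            
                                         
                                         
                                         
                                         
                                         


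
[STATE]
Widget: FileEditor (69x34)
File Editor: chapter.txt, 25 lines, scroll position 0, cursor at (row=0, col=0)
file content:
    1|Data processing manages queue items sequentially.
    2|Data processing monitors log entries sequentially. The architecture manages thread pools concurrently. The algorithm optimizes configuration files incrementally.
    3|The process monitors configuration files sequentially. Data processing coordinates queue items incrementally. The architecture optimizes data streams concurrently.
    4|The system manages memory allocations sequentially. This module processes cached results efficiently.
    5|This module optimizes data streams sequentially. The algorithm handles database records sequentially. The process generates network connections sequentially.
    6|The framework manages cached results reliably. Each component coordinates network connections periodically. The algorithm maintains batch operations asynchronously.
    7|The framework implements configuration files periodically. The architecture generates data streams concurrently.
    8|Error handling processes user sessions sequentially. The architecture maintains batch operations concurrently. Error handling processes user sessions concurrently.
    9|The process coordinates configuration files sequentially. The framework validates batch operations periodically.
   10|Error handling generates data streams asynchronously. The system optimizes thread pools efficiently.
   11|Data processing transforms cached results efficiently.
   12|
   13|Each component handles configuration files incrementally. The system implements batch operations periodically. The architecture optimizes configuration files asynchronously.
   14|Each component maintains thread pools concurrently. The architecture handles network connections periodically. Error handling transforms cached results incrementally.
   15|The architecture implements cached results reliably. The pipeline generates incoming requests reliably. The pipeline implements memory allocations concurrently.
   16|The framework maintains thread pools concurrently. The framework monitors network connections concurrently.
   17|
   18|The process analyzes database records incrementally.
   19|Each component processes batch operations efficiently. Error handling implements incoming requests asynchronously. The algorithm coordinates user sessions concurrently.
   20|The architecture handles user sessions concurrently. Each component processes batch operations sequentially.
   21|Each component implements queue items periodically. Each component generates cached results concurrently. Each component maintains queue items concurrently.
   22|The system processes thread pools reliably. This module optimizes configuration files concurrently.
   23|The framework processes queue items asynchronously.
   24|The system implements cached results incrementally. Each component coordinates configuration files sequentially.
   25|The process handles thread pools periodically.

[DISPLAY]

█ata processing manages queue items sequentially.                   ▲
Data processing monitors log entries sequentially. The architecture █
The process monitors configuration files sequentially. Data processi░
The system manages memory allocations sequentially. This module proc░
This module optimizes data streams sequentially. The algorithm handl░
The framework manages cached results reliably. Each component coordi░
The framework implements configuration files periodically. The archi░
Error handling processes user sessions sequentially. The architectur░
The process coordinates configuration files sequentially. The framew░
Error handling generates data streams asynchronously. The system opt░
Data processing transforms cached results efficiently.              ░
                                                                    ░
Each component handles configuration files incrementally. The system░
Each component maintains thread pools concurrently. The architecture░
The architecture implements cached results reliably. The pipeline ge░
The framework maintains thread pools concurrently. The framework mon░
                                                                    ░
The process analyzes database records incrementally.                ░
Each component processes batch operations efficiently. Error handlin░
The architecture handles user sessions concurrently. Each component ░
Each component implements queue items periodically. Each component g░
The system processes thread pools reliably. This module optimizes co░
The framework processes queue items asynchronously.                 ░
The system implements cached results incrementally. Each component c░
The process handles thread pools periodically.                      ░
                                                                    ░
                                                                    ░
                                                                    ░
                                                                    ░
                                                                    ░
                                                                    ░
                                                                    ░
                                                                    ░
                                                                    ▼


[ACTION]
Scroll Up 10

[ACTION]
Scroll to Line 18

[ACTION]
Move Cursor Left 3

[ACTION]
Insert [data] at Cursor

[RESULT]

data█ata processing manages queue items sequentially.               ▲
Data processing monitors log entries sequentially. The architecture █
The process monitors configuration files sequentially. Data processi░
The system manages memory allocations sequentially. This module proc░
This module optimizes data streams sequentially. The algorithm handl░
The framework manages cached results reliably. Each component coordi░
The framework implements configuration files periodically. The archi░
Error handling processes user sessions sequentially. The architectur░
The process coordinates configuration files sequentially. The framew░
Error handling generates data streams asynchronously. The system opt░
Data processing transforms cached results efficiently.              ░
                                                                    ░
Each component handles configuration files incrementally. The system░
Each component maintains thread pools concurrently. The architecture░
The architecture implements cached results reliably. The pipeline ge░
The framework maintains thread pools concurrently. The framework mon░
                                                                    ░
The process analyzes database records incrementally.                ░
Each component processes batch operations efficiently. Error handlin░
The architecture handles user sessions concurrently. Each component ░
Each component implements queue items periodically. Each component g░
The system processes thread pools reliably. This module optimizes co░
The framework processes queue items asynchronously.                 ░
The system implements cached results incrementally. Each component c░
The process handles thread pools periodically.                      ░
                                                                    ░
                                                                    ░
                                                                    ░
                                                                    ░
                                                                    ░
                                                                    ░
                                                                    ░
                                                                    ░
                                                                    ▼
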